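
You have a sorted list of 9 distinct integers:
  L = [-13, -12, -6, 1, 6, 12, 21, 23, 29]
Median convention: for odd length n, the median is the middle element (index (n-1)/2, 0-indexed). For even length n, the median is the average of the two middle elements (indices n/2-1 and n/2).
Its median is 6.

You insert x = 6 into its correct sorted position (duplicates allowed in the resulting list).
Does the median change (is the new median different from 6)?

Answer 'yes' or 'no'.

Old median = 6
Insert x = 6
New median = 6
Changed? no

Answer: no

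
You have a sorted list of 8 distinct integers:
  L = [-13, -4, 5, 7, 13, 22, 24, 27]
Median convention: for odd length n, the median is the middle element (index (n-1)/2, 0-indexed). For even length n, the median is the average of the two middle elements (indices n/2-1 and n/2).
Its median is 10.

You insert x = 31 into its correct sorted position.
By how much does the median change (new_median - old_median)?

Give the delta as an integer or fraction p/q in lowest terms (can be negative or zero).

Answer: 3

Derivation:
Old median = 10
After inserting x = 31: new sorted = [-13, -4, 5, 7, 13, 22, 24, 27, 31]
New median = 13
Delta = 13 - 10 = 3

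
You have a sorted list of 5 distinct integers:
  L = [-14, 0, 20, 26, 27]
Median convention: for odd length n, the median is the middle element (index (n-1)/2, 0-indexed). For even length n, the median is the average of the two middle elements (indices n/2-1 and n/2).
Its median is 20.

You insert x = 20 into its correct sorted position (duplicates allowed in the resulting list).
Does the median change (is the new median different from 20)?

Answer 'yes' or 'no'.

Old median = 20
Insert x = 20
New median = 20
Changed? no

Answer: no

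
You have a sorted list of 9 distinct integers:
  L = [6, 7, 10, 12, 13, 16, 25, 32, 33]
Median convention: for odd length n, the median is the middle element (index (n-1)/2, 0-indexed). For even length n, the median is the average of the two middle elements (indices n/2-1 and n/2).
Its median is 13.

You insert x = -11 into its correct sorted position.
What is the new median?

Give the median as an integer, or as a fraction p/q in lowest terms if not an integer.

Old list (sorted, length 9): [6, 7, 10, 12, 13, 16, 25, 32, 33]
Old median = 13
Insert x = -11
Old length odd (9). Middle was index 4 = 13.
New length even (10). New median = avg of two middle elements.
x = -11: 0 elements are < x, 9 elements are > x.
New sorted list: [-11, 6, 7, 10, 12, 13, 16, 25, 32, 33]
New median = 25/2

Answer: 25/2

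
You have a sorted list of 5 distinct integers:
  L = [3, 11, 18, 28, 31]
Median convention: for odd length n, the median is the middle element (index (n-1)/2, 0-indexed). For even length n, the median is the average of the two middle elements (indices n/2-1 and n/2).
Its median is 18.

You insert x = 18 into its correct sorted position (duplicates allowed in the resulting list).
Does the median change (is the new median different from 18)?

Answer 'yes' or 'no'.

Old median = 18
Insert x = 18
New median = 18
Changed? no

Answer: no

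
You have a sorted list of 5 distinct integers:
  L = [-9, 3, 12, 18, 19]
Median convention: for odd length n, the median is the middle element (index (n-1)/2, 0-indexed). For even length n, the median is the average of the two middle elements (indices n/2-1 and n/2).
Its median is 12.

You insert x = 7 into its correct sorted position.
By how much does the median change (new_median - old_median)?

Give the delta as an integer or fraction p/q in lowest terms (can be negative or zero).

Answer: -5/2

Derivation:
Old median = 12
After inserting x = 7: new sorted = [-9, 3, 7, 12, 18, 19]
New median = 19/2
Delta = 19/2 - 12 = -5/2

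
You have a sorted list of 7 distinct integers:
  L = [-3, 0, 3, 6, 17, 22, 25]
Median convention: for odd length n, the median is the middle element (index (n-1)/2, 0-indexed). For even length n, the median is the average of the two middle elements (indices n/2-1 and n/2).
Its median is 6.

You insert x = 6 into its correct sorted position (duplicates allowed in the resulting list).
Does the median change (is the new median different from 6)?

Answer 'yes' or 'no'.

Old median = 6
Insert x = 6
New median = 6
Changed? no

Answer: no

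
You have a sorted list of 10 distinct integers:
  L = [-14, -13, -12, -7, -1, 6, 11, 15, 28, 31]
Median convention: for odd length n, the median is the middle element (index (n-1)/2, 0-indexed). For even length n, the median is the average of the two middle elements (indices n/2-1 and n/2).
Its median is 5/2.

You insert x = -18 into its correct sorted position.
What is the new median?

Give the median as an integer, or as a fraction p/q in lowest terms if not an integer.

Old list (sorted, length 10): [-14, -13, -12, -7, -1, 6, 11, 15, 28, 31]
Old median = 5/2
Insert x = -18
Old length even (10). Middle pair: indices 4,5 = -1,6.
New length odd (11). New median = single middle element.
x = -18: 0 elements are < x, 10 elements are > x.
New sorted list: [-18, -14, -13, -12, -7, -1, 6, 11, 15, 28, 31]
New median = -1

Answer: -1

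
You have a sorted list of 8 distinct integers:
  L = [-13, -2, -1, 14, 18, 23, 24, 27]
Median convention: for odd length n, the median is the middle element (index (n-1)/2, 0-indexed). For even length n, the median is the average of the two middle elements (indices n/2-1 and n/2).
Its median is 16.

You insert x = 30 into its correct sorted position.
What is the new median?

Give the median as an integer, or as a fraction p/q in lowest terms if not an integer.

Old list (sorted, length 8): [-13, -2, -1, 14, 18, 23, 24, 27]
Old median = 16
Insert x = 30
Old length even (8). Middle pair: indices 3,4 = 14,18.
New length odd (9). New median = single middle element.
x = 30: 8 elements are < x, 0 elements are > x.
New sorted list: [-13, -2, -1, 14, 18, 23, 24, 27, 30]
New median = 18

Answer: 18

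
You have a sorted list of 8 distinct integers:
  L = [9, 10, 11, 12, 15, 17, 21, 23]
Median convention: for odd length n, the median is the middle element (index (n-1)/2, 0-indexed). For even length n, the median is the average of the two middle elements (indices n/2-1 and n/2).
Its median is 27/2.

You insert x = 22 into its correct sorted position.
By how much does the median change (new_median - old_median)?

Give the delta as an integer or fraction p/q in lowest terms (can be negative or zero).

Answer: 3/2

Derivation:
Old median = 27/2
After inserting x = 22: new sorted = [9, 10, 11, 12, 15, 17, 21, 22, 23]
New median = 15
Delta = 15 - 27/2 = 3/2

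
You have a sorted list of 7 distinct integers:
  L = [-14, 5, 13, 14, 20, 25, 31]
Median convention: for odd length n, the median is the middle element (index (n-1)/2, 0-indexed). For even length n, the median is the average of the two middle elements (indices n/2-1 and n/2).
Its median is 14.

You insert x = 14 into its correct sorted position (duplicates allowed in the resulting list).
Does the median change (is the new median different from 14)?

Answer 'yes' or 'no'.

Answer: no

Derivation:
Old median = 14
Insert x = 14
New median = 14
Changed? no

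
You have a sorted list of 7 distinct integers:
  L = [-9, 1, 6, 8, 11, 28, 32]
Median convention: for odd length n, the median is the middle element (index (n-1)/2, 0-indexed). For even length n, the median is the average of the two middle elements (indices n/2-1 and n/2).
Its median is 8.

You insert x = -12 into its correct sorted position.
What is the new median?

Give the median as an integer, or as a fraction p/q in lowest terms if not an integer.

Old list (sorted, length 7): [-9, 1, 6, 8, 11, 28, 32]
Old median = 8
Insert x = -12
Old length odd (7). Middle was index 3 = 8.
New length even (8). New median = avg of two middle elements.
x = -12: 0 elements are < x, 7 elements are > x.
New sorted list: [-12, -9, 1, 6, 8, 11, 28, 32]
New median = 7

Answer: 7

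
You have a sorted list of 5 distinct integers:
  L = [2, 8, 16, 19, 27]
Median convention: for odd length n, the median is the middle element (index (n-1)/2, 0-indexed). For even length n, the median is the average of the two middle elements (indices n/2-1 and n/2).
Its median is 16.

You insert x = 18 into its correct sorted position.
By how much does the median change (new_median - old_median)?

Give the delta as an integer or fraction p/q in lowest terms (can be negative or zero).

Old median = 16
After inserting x = 18: new sorted = [2, 8, 16, 18, 19, 27]
New median = 17
Delta = 17 - 16 = 1

Answer: 1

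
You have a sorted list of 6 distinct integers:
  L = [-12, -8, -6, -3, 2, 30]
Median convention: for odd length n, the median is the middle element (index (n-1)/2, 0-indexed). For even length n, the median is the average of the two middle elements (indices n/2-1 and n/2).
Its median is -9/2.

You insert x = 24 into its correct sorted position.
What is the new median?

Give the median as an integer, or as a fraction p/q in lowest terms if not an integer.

Answer: -3

Derivation:
Old list (sorted, length 6): [-12, -8, -6, -3, 2, 30]
Old median = -9/2
Insert x = 24
Old length even (6). Middle pair: indices 2,3 = -6,-3.
New length odd (7). New median = single middle element.
x = 24: 5 elements are < x, 1 elements are > x.
New sorted list: [-12, -8, -6, -3, 2, 24, 30]
New median = -3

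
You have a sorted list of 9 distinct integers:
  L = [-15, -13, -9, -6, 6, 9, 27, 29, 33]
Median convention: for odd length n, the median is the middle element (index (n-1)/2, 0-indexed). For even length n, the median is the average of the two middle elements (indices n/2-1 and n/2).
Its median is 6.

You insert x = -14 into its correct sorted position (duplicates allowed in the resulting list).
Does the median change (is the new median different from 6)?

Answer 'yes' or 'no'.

Old median = 6
Insert x = -14
New median = 0
Changed? yes

Answer: yes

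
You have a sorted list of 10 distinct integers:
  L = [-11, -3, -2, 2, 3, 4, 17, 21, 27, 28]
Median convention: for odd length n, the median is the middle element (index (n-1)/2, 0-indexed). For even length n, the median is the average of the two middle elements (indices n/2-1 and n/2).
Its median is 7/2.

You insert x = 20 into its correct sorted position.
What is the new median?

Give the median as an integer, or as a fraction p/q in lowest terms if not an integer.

Answer: 4

Derivation:
Old list (sorted, length 10): [-11, -3, -2, 2, 3, 4, 17, 21, 27, 28]
Old median = 7/2
Insert x = 20
Old length even (10). Middle pair: indices 4,5 = 3,4.
New length odd (11). New median = single middle element.
x = 20: 7 elements are < x, 3 elements are > x.
New sorted list: [-11, -3, -2, 2, 3, 4, 17, 20, 21, 27, 28]
New median = 4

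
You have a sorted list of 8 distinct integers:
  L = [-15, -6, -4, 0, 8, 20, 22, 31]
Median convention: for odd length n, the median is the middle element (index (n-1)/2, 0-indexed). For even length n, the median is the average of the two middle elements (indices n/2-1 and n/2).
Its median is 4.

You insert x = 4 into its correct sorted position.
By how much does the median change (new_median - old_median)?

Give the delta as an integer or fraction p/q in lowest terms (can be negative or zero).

Old median = 4
After inserting x = 4: new sorted = [-15, -6, -4, 0, 4, 8, 20, 22, 31]
New median = 4
Delta = 4 - 4 = 0

Answer: 0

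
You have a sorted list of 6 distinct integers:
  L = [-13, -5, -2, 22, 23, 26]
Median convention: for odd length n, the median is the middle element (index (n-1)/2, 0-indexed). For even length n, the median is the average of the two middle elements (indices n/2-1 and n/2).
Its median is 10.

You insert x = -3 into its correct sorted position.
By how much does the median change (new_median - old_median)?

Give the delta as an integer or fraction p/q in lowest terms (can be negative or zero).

Answer: -12

Derivation:
Old median = 10
After inserting x = -3: new sorted = [-13, -5, -3, -2, 22, 23, 26]
New median = -2
Delta = -2 - 10 = -12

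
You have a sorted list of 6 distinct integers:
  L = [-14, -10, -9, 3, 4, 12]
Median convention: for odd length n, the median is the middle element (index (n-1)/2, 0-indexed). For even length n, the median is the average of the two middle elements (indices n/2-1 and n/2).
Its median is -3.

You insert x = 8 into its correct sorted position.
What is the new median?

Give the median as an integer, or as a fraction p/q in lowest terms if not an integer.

Old list (sorted, length 6): [-14, -10, -9, 3, 4, 12]
Old median = -3
Insert x = 8
Old length even (6). Middle pair: indices 2,3 = -9,3.
New length odd (7). New median = single middle element.
x = 8: 5 elements are < x, 1 elements are > x.
New sorted list: [-14, -10, -9, 3, 4, 8, 12]
New median = 3

Answer: 3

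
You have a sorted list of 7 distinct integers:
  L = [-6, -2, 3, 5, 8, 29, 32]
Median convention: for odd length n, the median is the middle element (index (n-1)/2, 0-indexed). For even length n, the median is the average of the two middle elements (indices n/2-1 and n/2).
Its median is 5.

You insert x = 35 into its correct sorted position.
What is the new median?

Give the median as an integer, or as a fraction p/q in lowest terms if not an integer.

Old list (sorted, length 7): [-6, -2, 3, 5, 8, 29, 32]
Old median = 5
Insert x = 35
Old length odd (7). Middle was index 3 = 5.
New length even (8). New median = avg of two middle elements.
x = 35: 7 elements are < x, 0 elements are > x.
New sorted list: [-6, -2, 3, 5, 8, 29, 32, 35]
New median = 13/2

Answer: 13/2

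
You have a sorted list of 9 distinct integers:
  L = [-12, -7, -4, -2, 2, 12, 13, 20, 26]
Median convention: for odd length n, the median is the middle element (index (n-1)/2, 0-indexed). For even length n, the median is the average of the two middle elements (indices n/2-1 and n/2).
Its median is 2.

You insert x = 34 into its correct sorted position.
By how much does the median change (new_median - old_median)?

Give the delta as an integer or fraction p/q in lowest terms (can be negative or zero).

Answer: 5

Derivation:
Old median = 2
After inserting x = 34: new sorted = [-12, -7, -4, -2, 2, 12, 13, 20, 26, 34]
New median = 7
Delta = 7 - 2 = 5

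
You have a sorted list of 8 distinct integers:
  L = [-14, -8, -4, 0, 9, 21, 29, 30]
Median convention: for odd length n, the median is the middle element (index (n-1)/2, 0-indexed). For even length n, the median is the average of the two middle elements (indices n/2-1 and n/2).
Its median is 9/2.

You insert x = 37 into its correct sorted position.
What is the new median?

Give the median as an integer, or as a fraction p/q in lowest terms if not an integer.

Answer: 9

Derivation:
Old list (sorted, length 8): [-14, -8, -4, 0, 9, 21, 29, 30]
Old median = 9/2
Insert x = 37
Old length even (8). Middle pair: indices 3,4 = 0,9.
New length odd (9). New median = single middle element.
x = 37: 8 elements are < x, 0 elements are > x.
New sorted list: [-14, -8, -4, 0, 9, 21, 29, 30, 37]
New median = 9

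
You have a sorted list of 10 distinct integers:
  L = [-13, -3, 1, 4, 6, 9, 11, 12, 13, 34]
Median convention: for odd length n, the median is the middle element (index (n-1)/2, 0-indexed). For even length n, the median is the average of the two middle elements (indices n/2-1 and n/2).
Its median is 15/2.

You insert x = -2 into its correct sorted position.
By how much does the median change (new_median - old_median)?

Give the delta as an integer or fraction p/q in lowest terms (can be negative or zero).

Old median = 15/2
After inserting x = -2: new sorted = [-13, -3, -2, 1, 4, 6, 9, 11, 12, 13, 34]
New median = 6
Delta = 6 - 15/2 = -3/2

Answer: -3/2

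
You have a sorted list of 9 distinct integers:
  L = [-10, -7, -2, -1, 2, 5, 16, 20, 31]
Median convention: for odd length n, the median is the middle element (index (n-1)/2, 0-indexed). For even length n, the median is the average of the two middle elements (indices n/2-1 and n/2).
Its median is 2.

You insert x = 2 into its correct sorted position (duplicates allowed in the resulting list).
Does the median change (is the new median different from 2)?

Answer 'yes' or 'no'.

Old median = 2
Insert x = 2
New median = 2
Changed? no

Answer: no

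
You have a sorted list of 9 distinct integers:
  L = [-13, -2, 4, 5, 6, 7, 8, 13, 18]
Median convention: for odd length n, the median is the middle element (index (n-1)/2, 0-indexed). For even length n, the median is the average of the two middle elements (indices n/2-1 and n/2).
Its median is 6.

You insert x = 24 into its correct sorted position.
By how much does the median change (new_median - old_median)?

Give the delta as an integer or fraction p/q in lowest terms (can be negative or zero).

Answer: 1/2

Derivation:
Old median = 6
After inserting x = 24: new sorted = [-13, -2, 4, 5, 6, 7, 8, 13, 18, 24]
New median = 13/2
Delta = 13/2 - 6 = 1/2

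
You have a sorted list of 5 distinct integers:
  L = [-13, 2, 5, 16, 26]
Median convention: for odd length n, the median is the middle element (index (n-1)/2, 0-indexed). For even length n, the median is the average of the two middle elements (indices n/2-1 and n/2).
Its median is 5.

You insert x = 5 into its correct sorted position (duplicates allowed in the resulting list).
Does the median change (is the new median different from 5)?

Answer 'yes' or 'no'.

Old median = 5
Insert x = 5
New median = 5
Changed? no

Answer: no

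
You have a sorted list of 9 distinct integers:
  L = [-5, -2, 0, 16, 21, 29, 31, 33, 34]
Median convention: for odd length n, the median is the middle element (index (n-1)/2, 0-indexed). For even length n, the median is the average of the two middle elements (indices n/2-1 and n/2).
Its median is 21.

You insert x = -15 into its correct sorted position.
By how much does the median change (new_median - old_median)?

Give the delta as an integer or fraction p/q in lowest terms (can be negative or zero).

Answer: -5/2

Derivation:
Old median = 21
After inserting x = -15: new sorted = [-15, -5, -2, 0, 16, 21, 29, 31, 33, 34]
New median = 37/2
Delta = 37/2 - 21 = -5/2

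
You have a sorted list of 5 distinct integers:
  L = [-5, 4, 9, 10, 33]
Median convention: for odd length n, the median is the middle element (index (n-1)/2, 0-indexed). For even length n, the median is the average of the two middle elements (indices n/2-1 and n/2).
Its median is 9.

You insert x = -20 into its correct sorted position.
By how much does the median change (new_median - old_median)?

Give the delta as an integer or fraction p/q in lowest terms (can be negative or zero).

Old median = 9
After inserting x = -20: new sorted = [-20, -5, 4, 9, 10, 33]
New median = 13/2
Delta = 13/2 - 9 = -5/2

Answer: -5/2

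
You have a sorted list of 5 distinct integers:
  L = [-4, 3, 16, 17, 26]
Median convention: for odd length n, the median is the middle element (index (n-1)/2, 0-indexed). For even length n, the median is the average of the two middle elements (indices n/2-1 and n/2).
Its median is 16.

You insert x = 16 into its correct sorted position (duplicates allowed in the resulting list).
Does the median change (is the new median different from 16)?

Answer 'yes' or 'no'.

Answer: no

Derivation:
Old median = 16
Insert x = 16
New median = 16
Changed? no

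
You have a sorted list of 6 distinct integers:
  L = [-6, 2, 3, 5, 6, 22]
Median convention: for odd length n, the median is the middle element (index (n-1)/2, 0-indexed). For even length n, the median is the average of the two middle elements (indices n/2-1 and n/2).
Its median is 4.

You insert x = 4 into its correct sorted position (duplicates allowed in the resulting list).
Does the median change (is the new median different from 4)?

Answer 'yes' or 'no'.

Answer: no

Derivation:
Old median = 4
Insert x = 4
New median = 4
Changed? no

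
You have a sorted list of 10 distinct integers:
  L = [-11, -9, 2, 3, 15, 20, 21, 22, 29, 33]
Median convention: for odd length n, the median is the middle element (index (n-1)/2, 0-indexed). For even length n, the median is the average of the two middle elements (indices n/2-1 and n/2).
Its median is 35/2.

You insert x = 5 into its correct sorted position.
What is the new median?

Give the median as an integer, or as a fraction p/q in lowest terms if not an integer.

Answer: 15

Derivation:
Old list (sorted, length 10): [-11, -9, 2, 3, 15, 20, 21, 22, 29, 33]
Old median = 35/2
Insert x = 5
Old length even (10). Middle pair: indices 4,5 = 15,20.
New length odd (11). New median = single middle element.
x = 5: 4 elements are < x, 6 elements are > x.
New sorted list: [-11, -9, 2, 3, 5, 15, 20, 21, 22, 29, 33]
New median = 15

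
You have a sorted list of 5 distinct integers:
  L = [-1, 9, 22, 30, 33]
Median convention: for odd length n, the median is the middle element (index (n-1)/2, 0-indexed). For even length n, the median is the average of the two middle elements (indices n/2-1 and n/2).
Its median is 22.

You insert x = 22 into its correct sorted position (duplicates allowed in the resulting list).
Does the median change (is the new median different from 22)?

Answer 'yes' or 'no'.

Old median = 22
Insert x = 22
New median = 22
Changed? no

Answer: no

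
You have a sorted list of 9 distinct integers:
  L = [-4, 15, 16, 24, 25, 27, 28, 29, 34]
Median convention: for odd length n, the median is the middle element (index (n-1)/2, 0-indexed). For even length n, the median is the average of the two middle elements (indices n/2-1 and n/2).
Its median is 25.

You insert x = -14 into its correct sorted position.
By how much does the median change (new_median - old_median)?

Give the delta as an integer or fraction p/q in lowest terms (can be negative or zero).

Old median = 25
After inserting x = -14: new sorted = [-14, -4, 15, 16, 24, 25, 27, 28, 29, 34]
New median = 49/2
Delta = 49/2 - 25 = -1/2

Answer: -1/2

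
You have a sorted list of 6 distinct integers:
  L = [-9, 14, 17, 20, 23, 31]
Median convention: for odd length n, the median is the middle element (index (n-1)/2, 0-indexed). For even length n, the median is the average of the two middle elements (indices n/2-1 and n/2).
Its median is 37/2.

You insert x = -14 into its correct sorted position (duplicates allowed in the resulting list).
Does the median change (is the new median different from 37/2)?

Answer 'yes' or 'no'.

Answer: yes

Derivation:
Old median = 37/2
Insert x = -14
New median = 17
Changed? yes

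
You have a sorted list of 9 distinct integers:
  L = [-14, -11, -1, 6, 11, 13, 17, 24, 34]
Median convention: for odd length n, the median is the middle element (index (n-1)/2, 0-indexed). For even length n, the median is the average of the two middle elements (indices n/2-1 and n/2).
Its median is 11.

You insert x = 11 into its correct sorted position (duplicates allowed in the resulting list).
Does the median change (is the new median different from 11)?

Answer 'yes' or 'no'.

Old median = 11
Insert x = 11
New median = 11
Changed? no

Answer: no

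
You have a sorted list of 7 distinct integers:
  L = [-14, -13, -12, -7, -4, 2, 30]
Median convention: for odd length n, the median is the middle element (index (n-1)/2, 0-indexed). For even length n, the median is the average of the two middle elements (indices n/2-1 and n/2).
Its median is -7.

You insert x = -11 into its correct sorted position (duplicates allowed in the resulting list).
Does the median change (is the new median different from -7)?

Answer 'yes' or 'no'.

Answer: yes

Derivation:
Old median = -7
Insert x = -11
New median = -9
Changed? yes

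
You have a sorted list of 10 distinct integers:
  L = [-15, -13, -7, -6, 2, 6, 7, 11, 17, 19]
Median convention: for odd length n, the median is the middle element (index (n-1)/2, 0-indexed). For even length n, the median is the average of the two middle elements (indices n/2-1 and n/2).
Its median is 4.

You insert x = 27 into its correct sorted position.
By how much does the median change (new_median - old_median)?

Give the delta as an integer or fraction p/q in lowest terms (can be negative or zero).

Old median = 4
After inserting x = 27: new sorted = [-15, -13, -7, -6, 2, 6, 7, 11, 17, 19, 27]
New median = 6
Delta = 6 - 4 = 2

Answer: 2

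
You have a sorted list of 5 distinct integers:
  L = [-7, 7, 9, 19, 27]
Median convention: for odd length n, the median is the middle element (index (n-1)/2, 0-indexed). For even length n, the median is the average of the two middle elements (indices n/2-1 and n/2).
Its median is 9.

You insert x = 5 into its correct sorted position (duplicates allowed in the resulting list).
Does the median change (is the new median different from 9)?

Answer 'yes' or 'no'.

Answer: yes

Derivation:
Old median = 9
Insert x = 5
New median = 8
Changed? yes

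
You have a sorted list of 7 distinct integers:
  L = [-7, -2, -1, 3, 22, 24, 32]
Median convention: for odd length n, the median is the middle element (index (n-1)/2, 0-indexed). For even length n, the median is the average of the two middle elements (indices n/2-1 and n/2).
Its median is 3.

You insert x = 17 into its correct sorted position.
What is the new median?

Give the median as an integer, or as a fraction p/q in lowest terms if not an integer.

Old list (sorted, length 7): [-7, -2, -1, 3, 22, 24, 32]
Old median = 3
Insert x = 17
Old length odd (7). Middle was index 3 = 3.
New length even (8). New median = avg of two middle elements.
x = 17: 4 elements are < x, 3 elements are > x.
New sorted list: [-7, -2, -1, 3, 17, 22, 24, 32]
New median = 10

Answer: 10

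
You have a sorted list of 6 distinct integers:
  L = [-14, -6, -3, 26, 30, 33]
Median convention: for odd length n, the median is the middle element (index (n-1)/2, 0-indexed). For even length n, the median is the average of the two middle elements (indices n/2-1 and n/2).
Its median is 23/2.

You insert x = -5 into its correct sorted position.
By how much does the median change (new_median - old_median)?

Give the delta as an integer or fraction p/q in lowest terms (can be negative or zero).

Old median = 23/2
After inserting x = -5: new sorted = [-14, -6, -5, -3, 26, 30, 33]
New median = -3
Delta = -3 - 23/2 = -29/2

Answer: -29/2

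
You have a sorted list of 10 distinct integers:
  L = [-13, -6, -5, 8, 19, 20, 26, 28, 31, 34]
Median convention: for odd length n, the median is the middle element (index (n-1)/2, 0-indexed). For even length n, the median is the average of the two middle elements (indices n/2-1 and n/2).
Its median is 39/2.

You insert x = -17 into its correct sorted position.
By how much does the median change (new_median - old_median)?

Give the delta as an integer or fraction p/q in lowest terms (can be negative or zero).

Old median = 39/2
After inserting x = -17: new sorted = [-17, -13, -6, -5, 8, 19, 20, 26, 28, 31, 34]
New median = 19
Delta = 19 - 39/2 = -1/2

Answer: -1/2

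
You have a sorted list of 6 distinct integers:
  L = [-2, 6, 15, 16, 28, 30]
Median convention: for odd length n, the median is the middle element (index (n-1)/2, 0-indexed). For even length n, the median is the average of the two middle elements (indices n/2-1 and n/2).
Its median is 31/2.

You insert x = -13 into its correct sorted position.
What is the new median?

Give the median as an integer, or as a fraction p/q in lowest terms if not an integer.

Answer: 15

Derivation:
Old list (sorted, length 6): [-2, 6, 15, 16, 28, 30]
Old median = 31/2
Insert x = -13
Old length even (6). Middle pair: indices 2,3 = 15,16.
New length odd (7). New median = single middle element.
x = -13: 0 elements are < x, 6 elements are > x.
New sorted list: [-13, -2, 6, 15, 16, 28, 30]
New median = 15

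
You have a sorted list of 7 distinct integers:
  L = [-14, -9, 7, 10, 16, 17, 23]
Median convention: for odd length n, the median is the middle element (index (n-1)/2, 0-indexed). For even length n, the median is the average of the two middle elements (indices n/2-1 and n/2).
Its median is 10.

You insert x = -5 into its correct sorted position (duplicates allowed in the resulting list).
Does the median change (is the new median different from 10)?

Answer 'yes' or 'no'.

Old median = 10
Insert x = -5
New median = 17/2
Changed? yes

Answer: yes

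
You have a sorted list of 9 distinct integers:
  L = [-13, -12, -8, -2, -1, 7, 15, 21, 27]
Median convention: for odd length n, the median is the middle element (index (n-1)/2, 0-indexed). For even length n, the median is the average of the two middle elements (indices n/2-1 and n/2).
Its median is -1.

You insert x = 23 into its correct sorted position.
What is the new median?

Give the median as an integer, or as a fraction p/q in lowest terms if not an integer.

Answer: 3

Derivation:
Old list (sorted, length 9): [-13, -12, -8, -2, -1, 7, 15, 21, 27]
Old median = -1
Insert x = 23
Old length odd (9). Middle was index 4 = -1.
New length even (10). New median = avg of two middle elements.
x = 23: 8 elements are < x, 1 elements are > x.
New sorted list: [-13, -12, -8, -2, -1, 7, 15, 21, 23, 27]
New median = 3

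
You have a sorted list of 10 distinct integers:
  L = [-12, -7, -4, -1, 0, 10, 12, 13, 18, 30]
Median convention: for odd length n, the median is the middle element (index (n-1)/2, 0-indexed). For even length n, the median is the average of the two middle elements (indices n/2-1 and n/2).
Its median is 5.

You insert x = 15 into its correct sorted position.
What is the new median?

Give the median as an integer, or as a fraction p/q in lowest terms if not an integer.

Old list (sorted, length 10): [-12, -7, -4, -1, 0, 10, 12, 13, 18, 30]
Old median = 5
Insert x = 15
Old length even (10). Middle pair: indices 4,5 = 0,10.
New length odd (11). New median = single middle element.
x = 15: 8 elements are < x, 2 elements are > x.
New sorted list: [-12, -7, -4, -1, 0, 10, 12, 13, 15, 18, 30]
New median = 10

Answer: 10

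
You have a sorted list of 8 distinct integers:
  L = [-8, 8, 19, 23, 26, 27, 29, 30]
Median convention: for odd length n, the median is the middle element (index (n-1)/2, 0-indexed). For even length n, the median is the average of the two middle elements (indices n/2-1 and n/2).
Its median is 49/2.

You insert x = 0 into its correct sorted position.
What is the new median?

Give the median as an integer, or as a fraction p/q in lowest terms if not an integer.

Old list (sorted, length 8): [-8, 8, 19, 23, 26, 27, 29, 30]
Old median = 49/2
Insert x = 0
Old length even (8). Middle pair: indices 3,4 = 23,26.
New length odd (9). New median = single middle element.
x = 0: 1 elements are < x, 7 elements are > x.
New sorted list: [-8, 0, 8, 19, 23, 26, 27, 29, 30]
New median = 23

Answer: 23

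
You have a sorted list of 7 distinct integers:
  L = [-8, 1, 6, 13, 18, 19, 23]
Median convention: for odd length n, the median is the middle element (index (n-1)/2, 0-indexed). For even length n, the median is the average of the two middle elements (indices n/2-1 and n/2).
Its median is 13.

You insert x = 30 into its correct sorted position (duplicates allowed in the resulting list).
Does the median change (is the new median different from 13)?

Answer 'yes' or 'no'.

Answer: yes

Derivation:
Old median = 13
Insert x = 30
New median = 31/2
Changed? yes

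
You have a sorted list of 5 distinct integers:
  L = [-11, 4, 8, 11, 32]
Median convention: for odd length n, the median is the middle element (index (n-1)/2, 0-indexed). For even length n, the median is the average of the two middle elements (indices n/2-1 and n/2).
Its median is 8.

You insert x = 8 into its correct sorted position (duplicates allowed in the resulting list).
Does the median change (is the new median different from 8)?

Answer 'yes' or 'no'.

Answer: no

Derivation:
Old median = 8
Insert x = 8
New median = 8
Changed? no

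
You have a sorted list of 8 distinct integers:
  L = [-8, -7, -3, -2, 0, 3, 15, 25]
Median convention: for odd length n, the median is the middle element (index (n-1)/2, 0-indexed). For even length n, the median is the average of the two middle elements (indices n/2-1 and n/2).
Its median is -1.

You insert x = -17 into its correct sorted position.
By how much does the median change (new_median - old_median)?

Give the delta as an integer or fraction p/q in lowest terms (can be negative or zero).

Answer: -1

Derivation:
Old median = -1
After inserting x = -17: new sorted = [-17, -8, -7, -3, -2, 0, 3, 15, 25]
New median = -2
Delta = -2 - -1 = -1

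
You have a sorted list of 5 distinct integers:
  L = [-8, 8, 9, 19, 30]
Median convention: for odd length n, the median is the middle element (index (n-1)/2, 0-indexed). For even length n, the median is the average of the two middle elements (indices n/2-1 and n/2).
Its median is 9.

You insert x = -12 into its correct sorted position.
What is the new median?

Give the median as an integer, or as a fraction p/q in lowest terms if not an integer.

Answer: 17/2

Derivation:
Old list (sorted, length 5): [-8, 8, 9, 19, 30]
Old median = 9
Insert x = -12
Old length odd (5). Middle was index 2 = 9.
New length even (6). New median = avg of two middle elements.
x = -12: 0 elements are < x, 5 elements are > x.
New sorted list: [-12, -8, 8, 9, 19, 30]
New median = 17/2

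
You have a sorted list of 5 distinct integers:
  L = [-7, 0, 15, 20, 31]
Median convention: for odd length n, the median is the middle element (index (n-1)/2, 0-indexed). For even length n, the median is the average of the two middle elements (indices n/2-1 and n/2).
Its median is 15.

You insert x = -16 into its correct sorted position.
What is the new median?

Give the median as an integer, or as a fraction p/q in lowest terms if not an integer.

Answer: 15/2

Derivation:
Old list (sorted, length 5): [-7, 0, 15, 20, 31]
Old median = 15
Insert x = -16
Old length odd (5). Middle was index 2 = 15.
New length even (6). New median = avg of two middle elements.
x = -16: 0 elements are < x, 5 elements are > x.
New sorted list: [-16, -7, 0, 15, 20, 31]
New median = 15/2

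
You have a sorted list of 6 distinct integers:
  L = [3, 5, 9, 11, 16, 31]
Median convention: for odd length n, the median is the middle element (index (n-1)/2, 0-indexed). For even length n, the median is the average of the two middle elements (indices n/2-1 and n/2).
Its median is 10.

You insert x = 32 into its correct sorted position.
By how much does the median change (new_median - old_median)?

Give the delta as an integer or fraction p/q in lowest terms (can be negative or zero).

Old median = 10
After inserting x = 32: new sorted = [3, 5, 9, 11, 16, 31, 32]
New median = 11
Delta = 11 - 10 = 1

Answer: 1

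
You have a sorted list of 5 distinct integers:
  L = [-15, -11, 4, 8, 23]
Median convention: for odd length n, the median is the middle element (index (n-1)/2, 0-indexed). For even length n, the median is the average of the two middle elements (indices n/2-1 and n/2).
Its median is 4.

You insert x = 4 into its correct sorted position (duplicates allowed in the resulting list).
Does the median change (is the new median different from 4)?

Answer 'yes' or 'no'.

Answer: no

Derivation:
Old median = 4
Insert x = 4
New median = 4
Changed? no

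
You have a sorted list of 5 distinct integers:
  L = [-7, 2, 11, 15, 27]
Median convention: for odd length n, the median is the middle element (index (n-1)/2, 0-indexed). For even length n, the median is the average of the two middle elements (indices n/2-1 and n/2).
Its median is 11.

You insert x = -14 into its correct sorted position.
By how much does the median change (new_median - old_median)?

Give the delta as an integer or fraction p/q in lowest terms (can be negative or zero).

Old median = 11
After inserting x = -14: new sorted = [-14, -7, 2, 11, 15, 27]
New median = 13/2
Delta = 13/2 - 11 = -9/2

Answer: -9/2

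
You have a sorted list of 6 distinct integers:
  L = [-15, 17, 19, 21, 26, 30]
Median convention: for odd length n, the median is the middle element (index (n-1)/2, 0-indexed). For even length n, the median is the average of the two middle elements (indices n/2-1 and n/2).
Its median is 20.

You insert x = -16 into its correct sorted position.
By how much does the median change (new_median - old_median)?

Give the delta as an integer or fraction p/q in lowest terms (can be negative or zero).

Old median = 20
After inserting x = -16: new sorted = [-16, -15, 17, 19, 21, 26, 30]
New median = 19
Delta = 19 - 20 = -1

Answer: -1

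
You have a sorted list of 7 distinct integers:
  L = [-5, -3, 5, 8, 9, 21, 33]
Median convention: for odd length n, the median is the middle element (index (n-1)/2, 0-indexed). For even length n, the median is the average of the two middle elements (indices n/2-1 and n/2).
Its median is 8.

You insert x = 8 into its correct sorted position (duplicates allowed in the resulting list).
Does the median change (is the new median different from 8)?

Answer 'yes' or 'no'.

Answer: no

Derivation:
Old median = 8
Insert x = 8
New median = 8
Changed? no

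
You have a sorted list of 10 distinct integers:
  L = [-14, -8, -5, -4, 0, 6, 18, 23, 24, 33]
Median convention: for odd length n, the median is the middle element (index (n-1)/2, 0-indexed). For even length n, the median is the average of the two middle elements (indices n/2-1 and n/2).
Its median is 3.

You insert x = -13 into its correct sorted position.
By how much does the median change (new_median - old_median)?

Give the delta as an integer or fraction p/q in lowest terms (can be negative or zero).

Answer: -3

Derivation:
Old median = 3
After inserting x = -13: new sorted = [-14, -13, -8, -5, -4, 0, 6, 18, 23, 24, 33]
New median = 0
Delta = 0 - 3 = -3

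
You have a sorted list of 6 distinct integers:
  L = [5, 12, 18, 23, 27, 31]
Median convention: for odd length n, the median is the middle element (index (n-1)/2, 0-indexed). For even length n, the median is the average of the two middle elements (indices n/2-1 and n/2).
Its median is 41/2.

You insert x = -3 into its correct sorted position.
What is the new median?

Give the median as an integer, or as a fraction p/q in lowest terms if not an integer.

Old list (sorted, length 6): [5, 12, 18, 23, 27, 31]
Old median = 41/2
Insert x = -3
Old length even (6). Middle pair: indices 2,3 = 18,23.
New length odd (7). New median = single middle element.
x = -3: 0 elements are < x, 6 elements are > x.
New sorted list: [-3, 5, 12, 18, 23, 27, 31]
New median = 18

Answer: 18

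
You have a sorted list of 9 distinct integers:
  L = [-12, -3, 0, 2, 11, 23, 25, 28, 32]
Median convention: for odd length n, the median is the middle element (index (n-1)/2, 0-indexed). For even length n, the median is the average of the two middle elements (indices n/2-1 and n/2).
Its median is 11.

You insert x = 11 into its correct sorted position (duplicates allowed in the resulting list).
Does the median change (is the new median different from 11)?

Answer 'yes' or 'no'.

Old median = 11
Insert x = 11
New median = 11
Changed? no

Answer: no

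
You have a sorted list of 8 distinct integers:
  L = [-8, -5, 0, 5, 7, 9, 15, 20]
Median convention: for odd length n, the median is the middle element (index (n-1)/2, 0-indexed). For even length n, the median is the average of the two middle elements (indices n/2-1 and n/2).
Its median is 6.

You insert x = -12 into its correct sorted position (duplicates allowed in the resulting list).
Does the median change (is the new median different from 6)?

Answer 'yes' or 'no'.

Old median = 6
Insert x = -12
New median = 5
Changed? yes

Answer: yes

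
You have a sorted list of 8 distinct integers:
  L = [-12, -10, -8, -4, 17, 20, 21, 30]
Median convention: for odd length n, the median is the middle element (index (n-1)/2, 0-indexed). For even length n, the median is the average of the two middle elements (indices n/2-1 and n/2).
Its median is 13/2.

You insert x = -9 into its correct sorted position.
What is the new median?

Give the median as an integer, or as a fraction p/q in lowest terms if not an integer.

Answer: -4

Derivation:
Old list (sorted, length 8): [-12, -10, -8, -4, 17, 20, 21, 30]
Old median = 13/2
Insert x = -9
Old length even (8). Middle pair: indices 3,4 = -4,17.
New length odd (9). New median = single middle element.
x = -9: 2 elements are < x, 6 elements are > x.
New sorted list: [-12, -10, -9, -8, -4, 17, 20, 21, 30]
New median = -4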